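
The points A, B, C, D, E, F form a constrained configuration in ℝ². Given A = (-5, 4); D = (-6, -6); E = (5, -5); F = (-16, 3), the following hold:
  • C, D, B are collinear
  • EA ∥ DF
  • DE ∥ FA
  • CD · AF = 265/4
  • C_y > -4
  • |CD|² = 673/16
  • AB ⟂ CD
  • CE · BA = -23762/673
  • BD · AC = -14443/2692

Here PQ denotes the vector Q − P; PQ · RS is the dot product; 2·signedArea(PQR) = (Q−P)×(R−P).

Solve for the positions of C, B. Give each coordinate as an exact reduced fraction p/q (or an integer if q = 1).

B = (-749/673, -2322/673)
C = (-1/4, -3)

1. C_x = -1/4  [line 11·x + 1·y + 23/4 = 0 ∩ |CD|² = 673/16]
2. C_y = -3  [line 11·x + 1·y + 23/4 = 0 ∩ |CD|² = 673/16]
   → C = (-1/4, -3)
3. B_x = -749/673  [CE · BA = -23762/673 ∩ C, D, B are collinear]
4. B_y = -2322/673  [CE · BA = -23762/673 ∩ C, D, B are collinear]
   → B = (-749/673, -2322/673)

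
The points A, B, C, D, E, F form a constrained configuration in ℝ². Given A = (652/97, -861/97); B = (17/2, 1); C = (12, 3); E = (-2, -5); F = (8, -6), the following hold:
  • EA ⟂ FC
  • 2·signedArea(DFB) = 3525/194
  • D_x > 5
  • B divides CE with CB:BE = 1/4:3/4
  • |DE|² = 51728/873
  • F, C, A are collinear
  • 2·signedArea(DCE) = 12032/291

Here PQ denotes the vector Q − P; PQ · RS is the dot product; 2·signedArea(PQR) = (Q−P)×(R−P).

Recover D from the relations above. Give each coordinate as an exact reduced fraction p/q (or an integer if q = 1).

D = (1622/291, -1055/291)

1. D_x = 1622/291  [2·signedArea(DFB) = 3525/194 ∩ 2·signedArea(DCE) = 12032/291]
2. D_y = -1055/291  [2·signedArea(DFB) = 3525/194 ∩ 2·signedArea(DCE) = 12032/291]
   → D = (1622/291, -1055/291)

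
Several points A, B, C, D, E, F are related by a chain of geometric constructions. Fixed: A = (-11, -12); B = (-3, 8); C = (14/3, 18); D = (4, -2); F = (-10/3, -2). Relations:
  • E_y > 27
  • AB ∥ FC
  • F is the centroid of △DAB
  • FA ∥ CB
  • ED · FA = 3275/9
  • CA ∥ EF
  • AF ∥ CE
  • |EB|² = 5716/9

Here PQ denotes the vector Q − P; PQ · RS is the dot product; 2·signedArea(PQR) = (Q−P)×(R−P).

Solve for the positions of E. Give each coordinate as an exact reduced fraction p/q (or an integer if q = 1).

1. E_x = 37/3  [CA ∥ EF ∩ AF ∥ CE]
2. E_y = 28  [CA ∥ EF ∩ AF ∥ CE]
   → E = (37/3, 28)

E = (37/3, 28)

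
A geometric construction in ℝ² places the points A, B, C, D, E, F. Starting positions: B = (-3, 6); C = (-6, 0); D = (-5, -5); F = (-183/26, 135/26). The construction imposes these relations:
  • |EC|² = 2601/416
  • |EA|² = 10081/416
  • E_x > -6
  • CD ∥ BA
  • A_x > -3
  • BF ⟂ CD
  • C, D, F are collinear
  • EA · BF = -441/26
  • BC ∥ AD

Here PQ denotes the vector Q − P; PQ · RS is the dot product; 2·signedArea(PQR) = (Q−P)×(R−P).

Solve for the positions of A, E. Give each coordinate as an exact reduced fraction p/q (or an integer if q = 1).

1. A_x = -2  [BC ∥ AD ∩ CD ∥ BA]
2. A_y = 1  [BC ∥ AD ∩ CD ∥ BA]
   → A = (-2, 1)
3. E_x = -573/104  [line 105/26·x + 21/26·y + 315/13 = 0 ∩ |EA|² = 10081/416]
4. E_y = -255/104  [line 105/26·x + 21/26·y + 315/13 = 0 ∩ |EA|² = 10081/416]
   → E = (-573/104, -255/104)

A = (-2, 1)
E = (-573/104, -255/104)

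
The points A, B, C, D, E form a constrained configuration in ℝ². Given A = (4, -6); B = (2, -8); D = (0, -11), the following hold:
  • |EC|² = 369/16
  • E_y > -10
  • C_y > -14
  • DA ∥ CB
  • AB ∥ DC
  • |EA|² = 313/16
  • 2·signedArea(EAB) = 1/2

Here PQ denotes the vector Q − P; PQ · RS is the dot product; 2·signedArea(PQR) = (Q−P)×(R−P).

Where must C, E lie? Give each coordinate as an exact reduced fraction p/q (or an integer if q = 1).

C = (-2, -13)
E = (1, -37/4)

1. C_x = -2  [DA ∥ CB ∩ AB ∥ DC]
2. C_y = -13  [DA ∥ CB ∩ AB ∥ DC]
   → C = (-2, -13)
3. E_x = 1  [line 2·x + -2·y + -41/2 = 0 ∩ |EC|² = 369/16]
4. E_y = -37/4  [line 2·x + -2·y + -41/2 = 0 ∩ |EC|² = 369/16]
   → E = (1, -37/4)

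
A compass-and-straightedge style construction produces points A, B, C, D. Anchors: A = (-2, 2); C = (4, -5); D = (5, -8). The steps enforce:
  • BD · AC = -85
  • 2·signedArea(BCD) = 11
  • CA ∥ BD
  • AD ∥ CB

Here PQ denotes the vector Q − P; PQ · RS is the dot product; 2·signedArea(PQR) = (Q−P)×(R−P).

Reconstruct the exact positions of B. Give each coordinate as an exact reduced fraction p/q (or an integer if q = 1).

B = (11, -15)

1. B_x = 11  [CA ∥ BD ∩ AD ∥ CB]
2. B_y = -15  [CA ∥ BD ∩ AD ∥ CB]
   → B = (11, -15)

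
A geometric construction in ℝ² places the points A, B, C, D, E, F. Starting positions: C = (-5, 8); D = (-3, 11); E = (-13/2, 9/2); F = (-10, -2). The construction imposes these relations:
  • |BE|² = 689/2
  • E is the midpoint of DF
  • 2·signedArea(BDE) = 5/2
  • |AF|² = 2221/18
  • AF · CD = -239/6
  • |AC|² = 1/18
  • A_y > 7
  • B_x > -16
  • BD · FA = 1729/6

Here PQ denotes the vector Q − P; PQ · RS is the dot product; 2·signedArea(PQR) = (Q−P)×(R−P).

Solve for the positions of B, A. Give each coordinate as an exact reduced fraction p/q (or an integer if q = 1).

1. A_x = -29/6  [line -2·x + -3·y + 83/6 = 0 ∩ |AF|² = 2221/18]
2. A_y = 47/6  [line -2·x + -3·y + 83/6 = 0 ∩ |AF|² = 2221/18]
   → A = (-29/6, 47/6)
3. B_x = -15  [2·signedArea(BDE) = 5/2 ∩ BD · FA = 1729/6]
4. B_y = -12  [2·signedArea(BDE) = 5/2 ∩ BD · FA = 1729/6]
   → B = (-15, -12)

A = (-29/6, 47/6)
B = (-15, -12)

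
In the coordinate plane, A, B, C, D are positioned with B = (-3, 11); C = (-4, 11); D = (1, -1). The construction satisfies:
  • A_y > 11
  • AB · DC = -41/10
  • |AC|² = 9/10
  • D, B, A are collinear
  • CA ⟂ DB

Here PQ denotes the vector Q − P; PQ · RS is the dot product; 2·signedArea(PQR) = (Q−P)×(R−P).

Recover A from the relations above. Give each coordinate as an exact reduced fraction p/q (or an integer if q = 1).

1. A_x = -31/10  [D, B, A are collinear ∩ CA ⟂ DB]
2. A_y = 113/10  [D, B, A are collinear ∩ CA ⟂ DB]
   → A = (-31/10, 113/10)

A = (-31/10, 113/10)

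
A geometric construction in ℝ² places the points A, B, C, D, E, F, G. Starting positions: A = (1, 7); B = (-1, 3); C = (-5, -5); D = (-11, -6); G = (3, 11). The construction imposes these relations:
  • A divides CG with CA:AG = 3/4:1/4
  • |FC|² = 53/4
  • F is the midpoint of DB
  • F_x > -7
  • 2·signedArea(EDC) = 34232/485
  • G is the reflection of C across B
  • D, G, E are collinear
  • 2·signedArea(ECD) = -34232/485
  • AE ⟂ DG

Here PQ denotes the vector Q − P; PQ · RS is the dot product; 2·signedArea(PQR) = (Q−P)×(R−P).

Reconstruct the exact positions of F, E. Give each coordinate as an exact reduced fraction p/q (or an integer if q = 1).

1. F_x = -6  [F is the midpoint of DB]
2. F_y = -3/2  [F is the midpoint of DB]
   → F = (-6, -3/2)
3. E_x = 111/485  [D, G, E are collinear ∩ AE ⟂ DG]
4. E_y = 3703/485  [D, G, E are collinear ∩ AE ⟂ DG]
   → E = (111/485, 3703/485)

E = (111/485, 3703/485)
F = (-6, -3/2)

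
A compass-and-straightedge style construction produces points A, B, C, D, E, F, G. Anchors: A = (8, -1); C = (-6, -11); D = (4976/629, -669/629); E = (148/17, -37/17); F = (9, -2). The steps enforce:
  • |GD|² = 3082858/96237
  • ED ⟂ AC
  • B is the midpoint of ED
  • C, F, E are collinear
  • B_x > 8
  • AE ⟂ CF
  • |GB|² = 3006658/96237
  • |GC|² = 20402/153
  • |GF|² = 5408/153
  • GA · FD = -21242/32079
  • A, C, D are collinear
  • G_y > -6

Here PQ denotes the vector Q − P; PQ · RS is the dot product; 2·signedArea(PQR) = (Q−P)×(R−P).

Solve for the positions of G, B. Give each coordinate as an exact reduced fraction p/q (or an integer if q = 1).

1. G_x = 199/51  [line 685/629·x + -589/629·y + -288277/32079 = 0 ∩ |GC|² = 20402/153]
2. G_y = -86/17  [line 685/629·x + -589/629·y + -288277/32079 = 0 ∩ |GC|² = 20402/153]
   → G = (199/51, -86/17)
3. B_x = 5226/629  [B is the midpoint of ED]
4. B_y = -1019/629  [B is the midpoint of ED]
   → B = (5226/629, -1019/629)

B = (5226/629, -1019/629)
G = (199/51, -86/17)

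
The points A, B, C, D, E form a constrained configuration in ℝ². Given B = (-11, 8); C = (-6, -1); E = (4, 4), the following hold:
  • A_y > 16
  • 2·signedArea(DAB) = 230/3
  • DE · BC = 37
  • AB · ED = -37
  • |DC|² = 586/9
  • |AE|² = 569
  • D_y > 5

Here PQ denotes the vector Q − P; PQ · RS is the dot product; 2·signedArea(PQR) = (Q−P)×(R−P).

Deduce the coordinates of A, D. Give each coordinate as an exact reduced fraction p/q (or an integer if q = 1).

1. D_x = -1  [line -5·x + 9·y + -53 = 0 ∩ |DC|² = 586/9]
2. D_y = 16/3  [line -5·x + 9·y + -53 = 0 ∩ |DC|² = 586/9]
   → D = (-1, 16/3)
3. A_x = -16  [AB · ED = -37 ∩ 2·signedArea(DAB) = 230/3]
4. A_y = 17  [AB · ED = -37 ∩ 2·signedArea(DAB) = 230/3]
   → A = (-16, 17)

A = (-16, 17)
D = (-1, 16/3)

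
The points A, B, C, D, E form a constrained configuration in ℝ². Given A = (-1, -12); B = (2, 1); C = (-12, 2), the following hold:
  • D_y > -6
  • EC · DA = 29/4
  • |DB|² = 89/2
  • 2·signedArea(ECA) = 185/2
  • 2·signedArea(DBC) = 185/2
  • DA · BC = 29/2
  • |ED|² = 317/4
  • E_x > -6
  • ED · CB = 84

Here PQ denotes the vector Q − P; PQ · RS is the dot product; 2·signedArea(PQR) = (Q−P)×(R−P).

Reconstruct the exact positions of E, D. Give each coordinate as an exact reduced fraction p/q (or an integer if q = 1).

D = (1/2, -11/2)
E = (-5, 3/2)

1. D_x = 1/2  [2·signedArea(DBC) = 185/2 ∩ DA · BC = 29/2]
2. D_y = -11/2  [2·signedArea(DBC) = 185/2 ∩ DA · BC = 29/2]
   → D = (1/2, -11/2)
3. E_x = -5  [EC · DA = 29/4 ∩ ED · CB = 84]
4. E_y = 3/2  [EC · DA = 29/4 ∩ ED · CB = 84]
   → E = (-5, 3/2)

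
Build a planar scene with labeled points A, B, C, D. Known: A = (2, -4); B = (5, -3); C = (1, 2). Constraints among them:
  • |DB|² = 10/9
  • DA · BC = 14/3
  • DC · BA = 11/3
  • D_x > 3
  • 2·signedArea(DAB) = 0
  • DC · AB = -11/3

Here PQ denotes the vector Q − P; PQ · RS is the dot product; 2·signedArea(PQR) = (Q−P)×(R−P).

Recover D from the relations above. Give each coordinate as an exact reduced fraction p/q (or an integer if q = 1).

1. D_x = 4  [2·signedArea(DAB) = 0 ∩ DA · BC = 14/3]
2. D_y = -10/3  [2·signedArea(DAB) = 0 ∩ DA · BC = 14/3]
   → D = (4, -10/3)

D = (4, -10/3)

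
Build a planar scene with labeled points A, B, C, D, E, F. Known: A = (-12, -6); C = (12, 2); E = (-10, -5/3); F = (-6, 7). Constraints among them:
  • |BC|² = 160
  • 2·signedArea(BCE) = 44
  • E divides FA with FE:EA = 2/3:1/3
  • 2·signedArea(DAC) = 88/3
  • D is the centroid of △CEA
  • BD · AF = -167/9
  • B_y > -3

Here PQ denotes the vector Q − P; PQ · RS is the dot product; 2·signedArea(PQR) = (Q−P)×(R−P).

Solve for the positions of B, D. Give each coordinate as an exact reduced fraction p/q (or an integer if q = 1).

1. D_x = -10/3  [D is the centroid of △CEA]
2. D_y = -17/9  [D is the centroid of △CEA]
   → D = (-10/3, -17/9)
3. B_x = 0  [BD · AF = -167/9 ∩ 2·signedArea(BCE) = 44]
4. B_y = -2  [BD · AF = -167/9 ∩ 2·signedArea(BCE) = 44]
   → B = (0, -2)

B = (0, -2)
D = (-10/3, -17/9)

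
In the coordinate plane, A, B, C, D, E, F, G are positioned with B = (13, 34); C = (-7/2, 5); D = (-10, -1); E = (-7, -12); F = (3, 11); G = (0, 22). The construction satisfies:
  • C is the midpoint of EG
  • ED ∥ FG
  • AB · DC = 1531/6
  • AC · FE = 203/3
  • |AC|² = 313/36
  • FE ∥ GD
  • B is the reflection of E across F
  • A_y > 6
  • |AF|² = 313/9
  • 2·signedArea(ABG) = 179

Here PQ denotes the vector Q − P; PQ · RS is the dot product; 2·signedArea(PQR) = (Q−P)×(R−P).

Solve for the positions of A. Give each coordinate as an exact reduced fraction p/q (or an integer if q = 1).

A = (-4/3, 7)

1. A_x = -4/3  [AB · DC = 1531/6 ∩ AC · FE = 203/3]
2. A_y = 7  [AB · DC = 1531/6 ∩ AC · FE = 203/3]
   → A = (-4/3, 7)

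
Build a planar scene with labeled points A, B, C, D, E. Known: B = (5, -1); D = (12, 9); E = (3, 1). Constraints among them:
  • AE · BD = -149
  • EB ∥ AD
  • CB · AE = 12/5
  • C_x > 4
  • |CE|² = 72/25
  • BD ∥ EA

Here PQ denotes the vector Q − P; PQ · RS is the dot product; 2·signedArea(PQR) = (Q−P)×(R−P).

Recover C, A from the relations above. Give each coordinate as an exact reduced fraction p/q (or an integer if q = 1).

A = (10, 11)
C = (21/5, -1/5)

1. A_x = 10  [EB ∥ AD ∩ BD ∥ EA]
2. A_y = 11  [EB ∥ AD ∩ BD ∥ EA]
   → A = (10, 11)
3. C_x = 21/5  [line 7·x + 10·y + -137/5 = 0 ∩ |CE|² = 72/25]
4. C_y = -1/5  [line 7·x + 10·y + -137/5 = 0 ∩ |CE|² = 72/25]
   → C = (21/5, -1/5)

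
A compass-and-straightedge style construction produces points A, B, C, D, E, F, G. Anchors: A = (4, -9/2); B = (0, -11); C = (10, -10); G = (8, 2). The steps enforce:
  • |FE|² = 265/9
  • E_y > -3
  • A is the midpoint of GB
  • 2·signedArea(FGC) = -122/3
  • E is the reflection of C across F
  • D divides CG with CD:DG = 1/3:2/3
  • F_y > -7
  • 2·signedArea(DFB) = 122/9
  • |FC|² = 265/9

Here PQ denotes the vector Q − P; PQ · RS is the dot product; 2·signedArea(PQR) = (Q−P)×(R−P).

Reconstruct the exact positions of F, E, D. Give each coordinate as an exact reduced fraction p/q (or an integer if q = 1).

D = (28/3, -6)
E = (2, -8/3)
F = (6, -19/3)

1. F_x = 6  [line 12·x + 2·y + -178/3 = 0 ∩ |FC|² = 265/9]
2. F_y = -19/3  [line 12·x + 2·y + -178/3 = 0 ∩ |FC|² = 265/9]
   → F = (6, -19/3)
3. E_x = 2  [E is the reflection of C across F]
4. E_y = -8/3  [E is the reflection of C across F]
   → E = (2, -8/3)
5. D_x = 28/3  [D divides CG with CD:DG = 1/3:2/3]
6. D_y = -6  [D divides CG with CD:DG = 1/3:2/3]
   → D = (28/3, -6)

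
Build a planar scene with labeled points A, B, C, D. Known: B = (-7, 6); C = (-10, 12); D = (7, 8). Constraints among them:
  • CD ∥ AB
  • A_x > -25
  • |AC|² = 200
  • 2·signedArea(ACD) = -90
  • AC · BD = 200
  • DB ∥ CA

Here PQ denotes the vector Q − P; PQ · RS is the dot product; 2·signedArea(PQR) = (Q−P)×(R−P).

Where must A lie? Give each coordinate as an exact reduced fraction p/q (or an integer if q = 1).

1. A_x = -24  [CD ∥ AB ∩ DB ∥ CA]
2. A_y = 10  [CD ∥ AB ∩ DB ∥ CA]
   → A = (-24, 10)

A = (-24, 10)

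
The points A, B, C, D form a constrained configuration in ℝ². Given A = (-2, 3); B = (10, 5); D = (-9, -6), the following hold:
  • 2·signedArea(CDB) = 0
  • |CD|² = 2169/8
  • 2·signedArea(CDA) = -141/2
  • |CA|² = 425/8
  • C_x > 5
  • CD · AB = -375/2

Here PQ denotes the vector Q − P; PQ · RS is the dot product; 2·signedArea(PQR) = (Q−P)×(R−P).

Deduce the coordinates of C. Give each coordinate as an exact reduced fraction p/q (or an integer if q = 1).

1. C_x = 21/4  [2·signedArea(CDB) = 0 ∩ CD · AB = -375/2]
2. C_y = 9/4  [2·signedArea(CDB) = 0 ∩ CD · AB = -375/2]
   → C = (21/4, 9/4)

C = (21/4, 9/4)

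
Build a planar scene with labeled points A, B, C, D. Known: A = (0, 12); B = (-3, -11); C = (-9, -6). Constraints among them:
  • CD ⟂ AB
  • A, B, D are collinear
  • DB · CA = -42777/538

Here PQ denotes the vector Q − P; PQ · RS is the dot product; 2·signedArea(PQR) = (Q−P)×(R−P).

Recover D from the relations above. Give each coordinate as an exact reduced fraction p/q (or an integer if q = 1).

1. D_x = -1323/538  [A, B, D are collinear ∩ CD ⟂ AB]
2. D_y = -3687/538  [A, B, D are collinear ∩ CD ⟂ AB]
   → D = (-1323/538, -3687/538)

D = (-1323/538, -3687/538)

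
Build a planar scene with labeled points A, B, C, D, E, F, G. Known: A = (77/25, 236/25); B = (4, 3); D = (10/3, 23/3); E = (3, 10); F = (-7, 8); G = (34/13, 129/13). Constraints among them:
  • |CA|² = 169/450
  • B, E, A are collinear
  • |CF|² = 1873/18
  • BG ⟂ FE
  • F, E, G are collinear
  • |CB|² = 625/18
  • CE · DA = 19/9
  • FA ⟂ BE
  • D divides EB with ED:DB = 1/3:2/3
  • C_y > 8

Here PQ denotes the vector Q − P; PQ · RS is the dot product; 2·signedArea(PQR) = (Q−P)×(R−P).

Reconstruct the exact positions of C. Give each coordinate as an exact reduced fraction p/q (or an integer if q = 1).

C = (19/6, 53/6)

1. C_x = 19/6  [line 19/75·x + -133/75·y + 3344/225 = 0 ∩ |CF|² = 1873/18]
2. C_y = 53/6  [line 19/75·x + -133/75·y + 3344/225 = 0 ∩ |CF|² = 1873/18]
   → C = (19/6, 53/6)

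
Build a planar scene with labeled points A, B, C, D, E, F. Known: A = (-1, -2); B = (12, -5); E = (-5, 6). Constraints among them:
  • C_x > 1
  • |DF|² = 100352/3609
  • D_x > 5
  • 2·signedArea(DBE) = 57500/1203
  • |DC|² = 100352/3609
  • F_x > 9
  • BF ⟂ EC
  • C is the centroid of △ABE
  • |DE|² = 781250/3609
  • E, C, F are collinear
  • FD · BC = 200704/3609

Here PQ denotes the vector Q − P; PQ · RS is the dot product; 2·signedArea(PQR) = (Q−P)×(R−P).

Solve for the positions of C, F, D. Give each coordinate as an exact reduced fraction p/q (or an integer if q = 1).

C = (2, -1/3)
D = (2370/401, -4657/1203)
F = (3938/401, -2971/401)

1. C_x = 2  [C is the centroid of △ABE]
2. C_y = -1/3  [C is the centroid of △ABE]
   → C = (2, -1/3)
3. F_x = 3938/401  [E, C, F are collinear ∩ BF ⟂ EC]
4. F_y = -2971/401  [E, C, F are collinear ∩ BF ⟂ EC]
   → F = (3938/401, -2971/401)
5. D_x = 2370/401  [2·signedArea(DBE) = 57500/1203 ∩ FD · BC = 200704/3609]
6. D_y = -4657/1203  [2·signedArea(DBE) = 57500/1203 ∩ FD · BC = 200704/3609]
   → D = (2370/401, -4657/1203)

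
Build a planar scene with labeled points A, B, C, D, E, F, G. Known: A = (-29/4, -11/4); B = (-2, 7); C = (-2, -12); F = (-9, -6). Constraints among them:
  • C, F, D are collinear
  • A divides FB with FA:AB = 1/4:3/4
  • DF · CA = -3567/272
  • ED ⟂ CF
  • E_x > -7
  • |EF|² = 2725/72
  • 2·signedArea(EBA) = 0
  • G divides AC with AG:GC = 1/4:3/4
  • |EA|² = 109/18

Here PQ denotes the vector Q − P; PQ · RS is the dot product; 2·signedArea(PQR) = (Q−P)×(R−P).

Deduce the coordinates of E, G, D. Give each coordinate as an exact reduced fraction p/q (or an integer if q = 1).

D = (-2039/204, -175/34)
E = (-73/12, -7/12)
G = (-95/16, -81/16)

1. E_x = -73/12  [line 39/4·x + -21/4·y + 225/4 = 0 ∩ |EF|² = 2725/72]
2. E_y = -7/12  [line 39/4·x + -21/4·y + 225/4 = 0 ∩ |EF|² = 2725/72]
   → E = (-73/12, -7/12)
3. G_x = -95/16  [G divides AC with AG:GC = 1/4:3/4]
4. G_y = -81/16  [G divides AC with AG:GC = 1/4:3/4]
   → G = (-95/16, -81/16)
5. D_x = -2039/204  [C, F, D are collinear ∩ ED ⟂ CF]
6. D_y = -175/34  [C, F, D are collinear ∩ ED ⟂ CF]
   → D = (-2039/204, -175/34)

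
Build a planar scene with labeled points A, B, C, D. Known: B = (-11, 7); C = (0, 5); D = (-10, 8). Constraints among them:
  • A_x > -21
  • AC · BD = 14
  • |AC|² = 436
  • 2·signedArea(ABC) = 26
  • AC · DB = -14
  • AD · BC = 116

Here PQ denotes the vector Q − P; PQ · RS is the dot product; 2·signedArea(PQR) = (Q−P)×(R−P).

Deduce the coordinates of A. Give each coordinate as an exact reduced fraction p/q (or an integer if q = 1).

1. A_x = -20  [2·signedArea(ABC) = 26 ∩ AC · BD = 14]
2. A_y = 11  [2·signedArea(ABC) = 26 ∩ AC · BD = 14]
   → A = (-20, 11)

A = (-20, 11)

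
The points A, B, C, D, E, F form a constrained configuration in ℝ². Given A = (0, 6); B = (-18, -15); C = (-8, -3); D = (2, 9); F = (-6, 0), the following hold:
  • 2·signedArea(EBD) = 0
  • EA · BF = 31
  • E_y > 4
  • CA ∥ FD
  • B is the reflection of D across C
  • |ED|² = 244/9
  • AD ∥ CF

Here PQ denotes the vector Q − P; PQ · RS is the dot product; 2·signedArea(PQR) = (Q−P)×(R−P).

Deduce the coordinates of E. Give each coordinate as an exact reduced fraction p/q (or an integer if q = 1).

1. E_x = -4/3  [2·signedArea(EBD) = 0 ∩ EA · BF = 31]
2. E_y = 5  [2·signedArea(EBD) = 0 ∩ EA · BF = 31]
   → E = (-4/3, 5)

E = (-4/3, 5)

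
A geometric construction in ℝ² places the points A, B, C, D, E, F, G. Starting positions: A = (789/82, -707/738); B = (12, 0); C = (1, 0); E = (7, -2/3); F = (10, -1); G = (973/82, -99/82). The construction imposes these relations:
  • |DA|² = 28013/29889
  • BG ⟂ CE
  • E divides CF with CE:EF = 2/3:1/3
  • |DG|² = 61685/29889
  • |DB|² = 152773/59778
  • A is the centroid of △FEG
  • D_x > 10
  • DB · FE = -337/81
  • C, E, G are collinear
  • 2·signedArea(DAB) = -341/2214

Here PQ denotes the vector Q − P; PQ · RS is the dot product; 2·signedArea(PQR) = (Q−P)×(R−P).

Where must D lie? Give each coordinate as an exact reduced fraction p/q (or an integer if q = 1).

D = (2593/246, -1445/2214)

1. D_x = 2593/246  [2·signedArea(DAB) = -341/2214 ∩ DB · FE = -337/81]
2. D_y = -1445/2214  [2·signedArea(DAB) = -341/2214 ∩ DB · FE = -337/81]
   → D = (2593/246, -1445/2214)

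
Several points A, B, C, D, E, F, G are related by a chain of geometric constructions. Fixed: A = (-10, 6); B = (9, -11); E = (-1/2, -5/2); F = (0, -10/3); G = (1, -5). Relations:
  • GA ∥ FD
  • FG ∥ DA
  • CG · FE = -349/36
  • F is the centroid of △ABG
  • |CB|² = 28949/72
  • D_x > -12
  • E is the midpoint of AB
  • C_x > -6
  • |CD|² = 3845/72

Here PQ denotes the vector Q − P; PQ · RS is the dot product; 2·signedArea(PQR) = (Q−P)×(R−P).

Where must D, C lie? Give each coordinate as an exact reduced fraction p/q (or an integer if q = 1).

C = (-23/4, 31/12)
D = (-11, 23/3)

1. D_x = -11  [FG ∥ DA ∩ GA ∥ FD]
2. D_y = 23/3  [FG ∥ DA ∩ GA ∥ FD]
   → D = (-11, 23/3)
3. C_x = -23/4  [line 1/2·x + -5/6·y + 181/36 = 0 ∩ |CD|² = 3845/72]
4. C_y = 31/12  [line 1/2·x + -5/6·y + 181/36 = 0 ∩ |CD|² = 3845/72]
   → C = (-23/4, 31/12)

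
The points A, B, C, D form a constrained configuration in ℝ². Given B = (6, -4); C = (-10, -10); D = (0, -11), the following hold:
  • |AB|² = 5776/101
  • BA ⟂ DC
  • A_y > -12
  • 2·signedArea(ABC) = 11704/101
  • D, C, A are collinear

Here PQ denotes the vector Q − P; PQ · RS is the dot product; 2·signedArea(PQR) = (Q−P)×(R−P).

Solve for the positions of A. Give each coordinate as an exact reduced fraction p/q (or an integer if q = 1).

1. A_x = 530/101  [D, C, A are collinear ∩ BA ⟂ DC]
2. A_y = -1164/101  [D, C, A are collinear ∩ BA ⟂ DC]
   → A = (530/101, -1164/101)

A = (530/101, -1164/101)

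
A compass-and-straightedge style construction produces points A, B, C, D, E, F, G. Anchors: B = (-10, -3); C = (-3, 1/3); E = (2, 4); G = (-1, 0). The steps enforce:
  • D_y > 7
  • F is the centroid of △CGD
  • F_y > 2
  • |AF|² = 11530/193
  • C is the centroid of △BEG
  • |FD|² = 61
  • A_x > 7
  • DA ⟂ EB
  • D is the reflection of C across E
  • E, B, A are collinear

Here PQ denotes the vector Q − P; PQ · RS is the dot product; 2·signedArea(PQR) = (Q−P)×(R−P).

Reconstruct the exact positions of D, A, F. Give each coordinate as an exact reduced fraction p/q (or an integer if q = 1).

1. D_x = 7  [D is the reflection of C across E]
2. D_y = 23/3  [D is the reflection of C across E]
   → D = (7, 23/3)
3. A_x = 1414/193  [E, B, A are collinear ∩ DA ⟂ EB]
4. A_y = 4115/579  [E, B, A are collinear ∩ DA ⟂ EB]
   → A = (1414/193, 4115/579)
5. F_x = 1  [F is the centroid of △CGD]
6. F_y = 8/3  [F is the centroid of △CGD]
   → F = (1, 8/3)

A = (1414/193, 4115/579)
D = (7, 23/3)
F = (1, 8/3)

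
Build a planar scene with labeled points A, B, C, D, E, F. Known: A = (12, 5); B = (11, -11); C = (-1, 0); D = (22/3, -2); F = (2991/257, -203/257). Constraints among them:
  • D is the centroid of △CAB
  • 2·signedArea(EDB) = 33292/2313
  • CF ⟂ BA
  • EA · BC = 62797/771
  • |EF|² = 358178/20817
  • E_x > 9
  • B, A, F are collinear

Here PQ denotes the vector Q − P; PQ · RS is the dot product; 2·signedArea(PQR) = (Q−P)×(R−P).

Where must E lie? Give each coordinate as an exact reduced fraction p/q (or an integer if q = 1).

1. E_x = 23108/2313  [EA · BC = 62797/771 ∩ 2·signedArea(EDB) = 33292/2313]
2. E_y = -3544/771  [EA · BC = 62797/771 ∩ 2·signedArea(EDB) = 33292/2313]
   → E = (23108/2313, -3544/771)

E = (23108/2313, -3544/771)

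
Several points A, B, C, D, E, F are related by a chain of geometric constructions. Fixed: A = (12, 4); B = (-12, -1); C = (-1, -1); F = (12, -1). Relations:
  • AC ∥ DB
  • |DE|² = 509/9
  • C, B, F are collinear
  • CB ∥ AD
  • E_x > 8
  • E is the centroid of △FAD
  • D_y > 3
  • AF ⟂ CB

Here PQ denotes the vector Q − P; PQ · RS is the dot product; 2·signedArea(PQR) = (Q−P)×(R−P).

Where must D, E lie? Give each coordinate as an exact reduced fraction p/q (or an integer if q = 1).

D = (1, 4)
E = (25/3, 7/3)

1. D_x = 1  [AC ∥ DB ∩ CB ∥ AD]
2. D_y = 4  [AC ∥ DB ∩ CB ∥ AD]
   → D = (1, 4)
3. E_x = 25/3  [E is the centroid of △FAD]
4. E_y = 7/3  [E is the centroid of △FAD]
   → E = (25/3, 7/3)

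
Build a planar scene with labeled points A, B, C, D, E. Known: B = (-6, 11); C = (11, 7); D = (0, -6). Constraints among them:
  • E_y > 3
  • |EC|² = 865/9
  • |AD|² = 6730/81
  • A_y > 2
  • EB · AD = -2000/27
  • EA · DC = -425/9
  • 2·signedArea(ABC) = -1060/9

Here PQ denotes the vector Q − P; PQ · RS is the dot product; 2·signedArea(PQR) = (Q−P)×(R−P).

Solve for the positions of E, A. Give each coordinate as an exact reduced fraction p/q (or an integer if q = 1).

1. A_x = -13/9  [line 4·x + 17·y + -407/9 = 0 ∩ |AD|² = 6730/81]
2. A_y = 3  [line 4·x + 17·y + -407/9 = 0 ∩ |AD|² = 6730/81]
   → A = (-13/9, 3)
3. E_x = 5/3  [EA · DC = -425/9 ∩ EB · AD = -2000/27]
4. E_y = 4  [EA · DC = -425/9 ∩ EB · AD = -2000/27]
   → E = (5/3, 4)

A = (-13/9, 3)
E = (5/3, 4)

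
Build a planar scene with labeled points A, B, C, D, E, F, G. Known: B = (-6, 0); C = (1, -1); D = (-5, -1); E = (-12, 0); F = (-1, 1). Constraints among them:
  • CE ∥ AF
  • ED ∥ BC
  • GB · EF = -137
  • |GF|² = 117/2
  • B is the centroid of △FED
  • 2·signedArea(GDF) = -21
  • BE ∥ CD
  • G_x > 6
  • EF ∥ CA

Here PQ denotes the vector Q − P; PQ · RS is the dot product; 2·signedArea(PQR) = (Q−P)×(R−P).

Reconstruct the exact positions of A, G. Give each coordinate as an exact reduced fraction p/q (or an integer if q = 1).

1. A_x = 12  [CE ∥ AF ∩ EF ∥ CA]
2. A_y = 0  [CE ∥ AF ∩ EF ∥ CA]
   → A = (12, 0)
3. G_x = 13/2  [2·signedArea(GDF) = -21 ∩ GB · EF = -137]
4. G_y = -1/2  [2·signedArea(GDF) = -21 ∩ GB · EF = -137]
   → G = (13/2, -1/2)

A = (12, 0)
G = (13/2, -1/2)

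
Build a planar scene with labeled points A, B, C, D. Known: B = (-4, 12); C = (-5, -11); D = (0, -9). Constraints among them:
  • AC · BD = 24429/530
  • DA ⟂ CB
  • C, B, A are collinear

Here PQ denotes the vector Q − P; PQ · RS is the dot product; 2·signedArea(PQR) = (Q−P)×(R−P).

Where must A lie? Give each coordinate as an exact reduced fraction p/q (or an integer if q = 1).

A = (-2599/530, -4657/530)

1. A_x = -2599/530  [C, B, A are collinear ∩ DA ⟂ CB]
2. A_y = -4657/530  [C, B, A are collinear ∩ DA ⟂ CB]
   → A = (-2599/530, -4657/530)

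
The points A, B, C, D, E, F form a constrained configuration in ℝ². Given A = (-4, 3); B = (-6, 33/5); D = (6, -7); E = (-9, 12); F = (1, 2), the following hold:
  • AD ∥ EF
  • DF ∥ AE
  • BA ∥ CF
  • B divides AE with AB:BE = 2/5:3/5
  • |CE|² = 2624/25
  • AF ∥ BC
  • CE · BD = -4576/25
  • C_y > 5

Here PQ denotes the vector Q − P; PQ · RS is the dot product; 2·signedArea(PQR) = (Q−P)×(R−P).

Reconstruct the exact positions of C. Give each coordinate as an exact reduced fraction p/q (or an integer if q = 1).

1. C_x = -1  [BA ∥ CF ∩ AF ∥ BC]
2. C_y = 28/5  [BA ∥ CF ∩ AF ∥ BC]
   → C = (-1, 28/5)

C = (-1, 28/5)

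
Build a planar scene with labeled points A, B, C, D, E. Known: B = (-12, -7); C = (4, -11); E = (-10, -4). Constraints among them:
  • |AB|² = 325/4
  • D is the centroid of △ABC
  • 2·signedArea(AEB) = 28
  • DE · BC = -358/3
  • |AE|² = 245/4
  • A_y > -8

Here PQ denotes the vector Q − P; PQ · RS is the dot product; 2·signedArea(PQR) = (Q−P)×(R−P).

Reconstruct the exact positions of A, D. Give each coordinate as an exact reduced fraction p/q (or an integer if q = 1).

1. A_x = -3  [line 3·x + -2·y + -6 = 0 ∩ |AB|² = 325/4]
2. A_y = -15/2  [line 3·x + -2·y + -6 = 0 ∩ |AB|² = 325/4]
   → A = (-3, -15/2)
3. D_x = -11/3  [D is the centroid of △ABC]
4. D_y = -17/2  [D is the centroid of △ABC]
   → D = (-11/3, -17/2)

A = (-3, -15/2)
D = (-11/3, -17/2)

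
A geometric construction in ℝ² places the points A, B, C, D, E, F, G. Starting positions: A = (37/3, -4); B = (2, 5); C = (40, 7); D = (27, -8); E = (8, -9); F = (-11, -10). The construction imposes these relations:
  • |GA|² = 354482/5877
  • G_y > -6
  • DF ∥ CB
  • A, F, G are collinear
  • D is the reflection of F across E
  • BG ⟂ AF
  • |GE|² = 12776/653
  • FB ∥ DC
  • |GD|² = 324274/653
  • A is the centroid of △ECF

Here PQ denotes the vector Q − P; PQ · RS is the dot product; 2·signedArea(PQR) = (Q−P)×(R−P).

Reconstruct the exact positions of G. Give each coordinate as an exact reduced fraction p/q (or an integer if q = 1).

1. G_x = 3142/653  [A, F, G are collinear ∩ BG ⟂ AF]
2. G_y = -3875/653  [A, F, G are collinear ∩ BG ⟂ AF]
   → G = (3142/653, -3875/653)

G = (3142/653, -3875/653)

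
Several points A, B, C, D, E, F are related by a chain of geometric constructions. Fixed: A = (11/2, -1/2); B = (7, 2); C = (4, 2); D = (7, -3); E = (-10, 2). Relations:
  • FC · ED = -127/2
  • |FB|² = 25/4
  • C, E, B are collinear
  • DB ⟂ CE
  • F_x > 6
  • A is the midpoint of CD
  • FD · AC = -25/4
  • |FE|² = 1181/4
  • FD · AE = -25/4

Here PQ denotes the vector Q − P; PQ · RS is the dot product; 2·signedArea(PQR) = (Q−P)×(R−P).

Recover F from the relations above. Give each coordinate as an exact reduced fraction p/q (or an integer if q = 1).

F = (7, -1/2)

1. F_x = 7  [FD · AC = -25/4 ∩ FC · ED = -127/2]
2. F_y = -1/2  [FD · AC = -25/4 ∩ FC · ED = -127/2]
   → F = (7, -1/2)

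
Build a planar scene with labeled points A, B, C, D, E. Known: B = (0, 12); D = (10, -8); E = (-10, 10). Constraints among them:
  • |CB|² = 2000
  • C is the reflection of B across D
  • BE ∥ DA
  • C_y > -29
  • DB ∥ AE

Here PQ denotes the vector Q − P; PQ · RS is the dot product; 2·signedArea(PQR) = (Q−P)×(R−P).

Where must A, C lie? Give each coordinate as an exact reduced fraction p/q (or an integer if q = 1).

A = (0, -10)
C = (20, -28)

1. A_x = 0  [DB ∥ AE ∩ BE ∥ DA]
2. A_y = -10  [DB ∥ AE ∩ BE ∥ DA]
   → A = (0, -10)
3. C_x = 20  [C is the reflection of B across D]
4. C_y = -28  [C is the reflection of B across D]
   → C = (20, -28)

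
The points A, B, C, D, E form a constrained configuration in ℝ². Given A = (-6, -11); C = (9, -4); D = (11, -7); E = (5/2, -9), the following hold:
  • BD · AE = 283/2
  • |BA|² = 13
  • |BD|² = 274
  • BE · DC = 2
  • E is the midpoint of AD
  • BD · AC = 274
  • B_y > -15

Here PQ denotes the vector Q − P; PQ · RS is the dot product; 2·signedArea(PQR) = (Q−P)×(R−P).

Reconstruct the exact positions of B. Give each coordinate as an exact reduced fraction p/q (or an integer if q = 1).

B = (-4, -14)

1. B_x = -4  [BD · AC = 274 ∩ BE · DC = 2]
2. B_y = -14  [BD · AC = 274 ∩ BE · DC = 2]
   → B = (-4, -14)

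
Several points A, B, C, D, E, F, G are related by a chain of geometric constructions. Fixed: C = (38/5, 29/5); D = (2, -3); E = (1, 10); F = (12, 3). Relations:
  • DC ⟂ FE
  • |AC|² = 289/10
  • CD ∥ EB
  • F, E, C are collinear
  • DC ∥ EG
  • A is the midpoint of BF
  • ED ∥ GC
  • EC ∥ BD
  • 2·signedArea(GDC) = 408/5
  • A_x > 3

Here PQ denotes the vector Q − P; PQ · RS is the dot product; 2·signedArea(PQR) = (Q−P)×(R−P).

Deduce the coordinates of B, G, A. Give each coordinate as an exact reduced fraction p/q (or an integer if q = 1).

1. B_x = -23/5  [EC ∥ BD ∩ CD ∥ EB]
2. B_y = 6/5  [EC ∥ BD ∩ CD ∥ EB]
   → B = (-23/5, 6/5)
3. G_x = 33/5  [ED ∥ GC ∩ DC ∥ EG]
4. G_y = 94/5  [ED ∥ GC ∩ DC ∥ EG]
   → G = (33/5, 94/5)
5. A_x = 37/10  [A is the midpoint of BF]
6. A_y = 21/10  [A is the midpoint of BF]
   → A = (37/10, 21/10)

A = (37/10, 21/10)
B = (-23/5, 6/5)
G = (33/5, 94/5)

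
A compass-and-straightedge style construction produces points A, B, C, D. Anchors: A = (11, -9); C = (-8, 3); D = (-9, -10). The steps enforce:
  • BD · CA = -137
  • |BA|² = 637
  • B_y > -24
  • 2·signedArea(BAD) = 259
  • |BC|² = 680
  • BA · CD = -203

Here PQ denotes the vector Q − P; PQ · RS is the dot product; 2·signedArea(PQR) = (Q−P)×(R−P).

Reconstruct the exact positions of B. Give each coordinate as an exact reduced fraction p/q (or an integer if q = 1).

B = (-10, -23)

1. B_x = -10  [BA · CD = -203 ∩ 2·signedArea(BAD) = 259]
2. B_y = -23  [BA · CD = -203 ∩ 2·signedArea(BAD) = 259]
   → B = (-10, -23)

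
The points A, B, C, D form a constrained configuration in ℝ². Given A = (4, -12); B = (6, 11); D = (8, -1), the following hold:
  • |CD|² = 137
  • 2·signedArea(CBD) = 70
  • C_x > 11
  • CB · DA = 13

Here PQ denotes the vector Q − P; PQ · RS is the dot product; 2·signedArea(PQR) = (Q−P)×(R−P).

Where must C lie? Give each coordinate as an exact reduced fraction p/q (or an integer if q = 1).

1. C_x = 12  [CB · DA = 13 ∩ 2·signedArea(CBD) = 70]
2. C_y = 10  [CB · DA = 13 ∩ 2·signedArea(CBD) = 70]
   → C = (12, 10)

C = (12, 10)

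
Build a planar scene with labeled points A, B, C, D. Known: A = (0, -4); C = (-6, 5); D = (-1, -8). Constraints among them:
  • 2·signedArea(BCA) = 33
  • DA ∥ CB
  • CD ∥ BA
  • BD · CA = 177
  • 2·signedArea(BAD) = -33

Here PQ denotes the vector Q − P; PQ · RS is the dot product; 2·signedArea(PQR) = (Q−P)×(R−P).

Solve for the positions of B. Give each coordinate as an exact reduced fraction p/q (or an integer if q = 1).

B = (-5, 9)

1. B_x = -5  [CD ∥ BA ∩ DA ∥ CB]
2. B_y = 9  [CD ∥ BA ∩ DA ∥ CB]
   → B = (-5, 9)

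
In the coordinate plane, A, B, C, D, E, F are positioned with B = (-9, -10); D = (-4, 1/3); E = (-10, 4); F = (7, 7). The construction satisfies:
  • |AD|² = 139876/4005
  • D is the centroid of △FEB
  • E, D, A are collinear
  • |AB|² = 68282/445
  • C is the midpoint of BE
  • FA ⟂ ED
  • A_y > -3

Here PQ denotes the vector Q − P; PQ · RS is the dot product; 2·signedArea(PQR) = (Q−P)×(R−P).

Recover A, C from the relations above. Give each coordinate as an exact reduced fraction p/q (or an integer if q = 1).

A = (464/445, -1223/445)
C = (-19/2, -3)

1. A_x = 464/445  [E, D, A are collinear ∩ FA ⟂ ED]
2. A_y = -1223/445  [E, D, A are collinear ∩ FA ⟂ ED]
   → A = (464/445, -1223/445)
3. C_x = -19/2  [C is the midpoint of BE]
4. C_y = -3  [C is the midpoint of BE]
   → C = (-19/2, -3)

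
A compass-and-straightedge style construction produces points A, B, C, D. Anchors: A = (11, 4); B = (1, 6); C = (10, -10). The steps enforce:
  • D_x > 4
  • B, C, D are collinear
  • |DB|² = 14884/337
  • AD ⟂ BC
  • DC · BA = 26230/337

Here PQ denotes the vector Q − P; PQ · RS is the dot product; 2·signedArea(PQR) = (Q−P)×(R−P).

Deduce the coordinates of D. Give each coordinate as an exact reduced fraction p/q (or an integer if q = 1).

1. D_x = 1435/337  [B, C, D are collinear ∩ AD ⟂ BC]
2. D_y = 70/337  [B, C, D are collinear ∩ AD ⟂ BC]
   → D = (1435/337, 70/337)

D = (1435/337, 70/337)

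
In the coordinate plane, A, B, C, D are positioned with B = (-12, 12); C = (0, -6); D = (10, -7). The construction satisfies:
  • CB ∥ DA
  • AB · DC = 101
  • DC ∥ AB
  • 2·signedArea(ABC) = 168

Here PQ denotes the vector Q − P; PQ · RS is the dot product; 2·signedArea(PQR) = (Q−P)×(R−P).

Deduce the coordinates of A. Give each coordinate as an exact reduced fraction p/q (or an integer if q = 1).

A = (-2, 11)

1. A_x = -2  [DC ∥ AB ∩ CB ∥ DA]
2. A_y = 11  [DC ∥ AB ∩ CB ∥ DA]
   → A = (-2, 11)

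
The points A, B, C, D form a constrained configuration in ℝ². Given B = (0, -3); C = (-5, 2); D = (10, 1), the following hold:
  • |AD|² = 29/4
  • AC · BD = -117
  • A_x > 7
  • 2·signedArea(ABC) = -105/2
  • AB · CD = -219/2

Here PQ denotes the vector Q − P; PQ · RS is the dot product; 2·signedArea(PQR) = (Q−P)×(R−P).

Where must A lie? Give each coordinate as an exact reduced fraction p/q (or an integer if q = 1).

1. A_x = 15/2  [AC · BD = -117 ∩ AB · CD = -219/2]
2. A_y = 0  [AC · BD = -117 ∩ AB · CD = -219/2]
   → A = (15/2, 0)

A = (15/2, 0)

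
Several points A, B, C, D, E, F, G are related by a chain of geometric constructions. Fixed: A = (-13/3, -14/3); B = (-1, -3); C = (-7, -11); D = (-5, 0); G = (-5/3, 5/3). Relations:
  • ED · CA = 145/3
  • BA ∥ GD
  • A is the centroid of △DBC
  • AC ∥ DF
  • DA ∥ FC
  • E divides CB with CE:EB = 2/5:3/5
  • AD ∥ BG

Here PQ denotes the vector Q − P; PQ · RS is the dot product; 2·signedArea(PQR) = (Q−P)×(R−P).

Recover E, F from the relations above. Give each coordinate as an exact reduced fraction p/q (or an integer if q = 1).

E = (-23/5, -39/5)
F = (-23/3, -19/3)

1. E_x = -23/5  [E divides CB with CE:EB = 2/5:3/5]
2. E_y = -39/5  [E divides CB with CE:EB = 2/5:3/5]
   → E = (-23/5, -39/5)
3. F_x = -23/3  [DA ∥ FC ∩ AC ∥ DF]
4. F_y = -19/3  [DA ∥ FC ∩ AC ∥ DF]
   → F = (-23/3, -19/3)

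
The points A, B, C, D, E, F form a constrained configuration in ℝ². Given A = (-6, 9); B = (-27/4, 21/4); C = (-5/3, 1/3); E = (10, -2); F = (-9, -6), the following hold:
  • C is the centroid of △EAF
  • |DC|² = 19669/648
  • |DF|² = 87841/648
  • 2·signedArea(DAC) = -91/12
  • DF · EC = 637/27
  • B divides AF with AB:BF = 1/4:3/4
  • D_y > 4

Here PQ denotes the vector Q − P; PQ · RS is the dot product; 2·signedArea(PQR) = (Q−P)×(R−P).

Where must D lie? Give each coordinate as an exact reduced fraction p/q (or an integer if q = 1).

1. D_x = -173/36  [DF · EC = 637/27 ∩ 2·signedArea(DAC) = -91/12]
2. D_y = 175/36  [DF · EC = 637/27 ∩ 2·signedArea(DAC) = -91/12]
   → D = (-173/36, 175/36)

D = (-173/36, 175/36)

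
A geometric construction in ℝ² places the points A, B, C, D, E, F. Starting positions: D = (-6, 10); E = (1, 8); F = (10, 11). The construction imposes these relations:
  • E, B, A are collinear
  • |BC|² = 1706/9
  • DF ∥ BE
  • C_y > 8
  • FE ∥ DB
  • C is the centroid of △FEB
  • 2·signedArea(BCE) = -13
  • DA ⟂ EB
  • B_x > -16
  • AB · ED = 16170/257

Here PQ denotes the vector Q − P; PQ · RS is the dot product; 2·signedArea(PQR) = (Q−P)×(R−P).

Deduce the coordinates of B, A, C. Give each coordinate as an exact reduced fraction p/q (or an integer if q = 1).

1. B_x = -15  [DF ∥ BE ∩ FE ∥ DB]
2. B_y = 7  [DF ∥ BE ∩ FE ∥ DB]
   → B = (-15, 7)
3. A_x = -1503/257  [E, B, A are collinear ∩ DA ⟂ EB]
4. A_y = 1946/257  [E, B, A are collinear ∩ DA ⟂ EB]
   → A = (-1503/257, 1946/257)
5. C_x = -4/3  [C is the centroid of △FEB]
6. C_y = 26/3  [C is the centroid of △FEB]
   → C = (-4/3, 26/3)

A = (-1503/257, 1946/257)
B = (-15, 7)
C = (-4/3, 26/3)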